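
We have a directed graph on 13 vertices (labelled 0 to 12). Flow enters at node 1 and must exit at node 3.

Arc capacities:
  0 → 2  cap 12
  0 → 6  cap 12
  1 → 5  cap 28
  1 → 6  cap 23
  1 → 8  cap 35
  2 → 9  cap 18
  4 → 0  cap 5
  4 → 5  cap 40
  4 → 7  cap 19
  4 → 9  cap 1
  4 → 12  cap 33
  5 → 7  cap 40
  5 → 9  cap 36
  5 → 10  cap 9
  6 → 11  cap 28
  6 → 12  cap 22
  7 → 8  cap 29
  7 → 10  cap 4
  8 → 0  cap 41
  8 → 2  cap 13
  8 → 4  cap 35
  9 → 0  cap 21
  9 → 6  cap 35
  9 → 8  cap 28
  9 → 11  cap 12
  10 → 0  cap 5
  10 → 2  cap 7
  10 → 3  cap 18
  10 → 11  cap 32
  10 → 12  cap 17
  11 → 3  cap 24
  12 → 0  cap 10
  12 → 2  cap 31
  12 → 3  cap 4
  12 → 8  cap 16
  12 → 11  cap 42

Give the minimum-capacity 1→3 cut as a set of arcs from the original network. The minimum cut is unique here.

Min-cut arcs: {(5,10), (7,10), (11,3), (12,3)} (total capacity 41)

augment #1: 1→5→10→3 push 9
augment #2: 1→6→11→3 push 23
augment #3: 1→5→7→10→3 push 4
augment #4: 1→5→9→11→3 push 1
augment #5: 1→8→4→12→3 push 4
max flow = 41; residual-reachable set from 1 gives S-side
cut edges (S→T): {(5,10), (7,10), (11,3), (12,3)} total cap 41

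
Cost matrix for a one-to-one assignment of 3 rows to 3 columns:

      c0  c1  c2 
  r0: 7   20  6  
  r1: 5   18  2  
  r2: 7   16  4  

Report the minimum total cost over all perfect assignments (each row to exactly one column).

Minimum assignment cost: 25

optimal assignment: row0→col0 (cost 7), row1→col2 (cost 2), row2→col1 (cost 16)
total = 7 + 2 + 16 = 25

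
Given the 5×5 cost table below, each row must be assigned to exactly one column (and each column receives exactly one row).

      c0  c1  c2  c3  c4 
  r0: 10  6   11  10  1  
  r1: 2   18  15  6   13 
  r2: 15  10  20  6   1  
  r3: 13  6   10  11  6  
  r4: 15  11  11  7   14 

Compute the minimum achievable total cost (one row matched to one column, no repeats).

Minimum assignment cost: 26

one of 2 optimal assignments: row0→col1 (cost 6), row1→col0 (cost 2), row2→col4 (cost 1), row3→col2 (cost 10), row4→col3 (cost 7)
total = 6 + 2 + 1 + 10 + 7 = 26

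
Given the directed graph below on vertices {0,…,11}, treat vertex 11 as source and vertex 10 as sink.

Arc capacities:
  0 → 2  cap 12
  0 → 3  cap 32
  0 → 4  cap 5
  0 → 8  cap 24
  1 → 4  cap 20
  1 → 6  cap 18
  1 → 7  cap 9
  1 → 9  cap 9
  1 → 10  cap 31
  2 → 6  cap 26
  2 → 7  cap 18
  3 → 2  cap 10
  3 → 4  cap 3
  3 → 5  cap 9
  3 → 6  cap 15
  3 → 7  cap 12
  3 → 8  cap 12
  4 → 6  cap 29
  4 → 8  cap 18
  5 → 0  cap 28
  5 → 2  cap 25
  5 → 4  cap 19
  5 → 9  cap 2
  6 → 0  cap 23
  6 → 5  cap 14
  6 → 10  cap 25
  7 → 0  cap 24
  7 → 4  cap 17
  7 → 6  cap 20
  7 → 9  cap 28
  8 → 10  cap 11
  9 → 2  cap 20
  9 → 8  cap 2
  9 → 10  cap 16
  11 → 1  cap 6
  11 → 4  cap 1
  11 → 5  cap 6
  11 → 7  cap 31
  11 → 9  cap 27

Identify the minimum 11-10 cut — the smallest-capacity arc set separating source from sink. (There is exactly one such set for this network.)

augment #1: 11→1→10 push 6
augment #2: 11→9→10 push 16
augment #3: 11→4→6→10 push 1
augment #4: 11→7→6→10 push 20
augment #5: 11→9→8→10 push 2
augment #6: 11→5→0→8→10 push 6
augment #7: 11→7→0→8→10 push 3
augment #8: 11→7→4→6→10 push 4
max flow = 58; residual-reachable set from 11 gives S-side
cut edges (S→T): {(6,10), (8,10), (9,10), (11,1)} total cap 58

Min-cut arcs: {(6,10), (8,10), (9,10), (11,1)} (total capacity 58)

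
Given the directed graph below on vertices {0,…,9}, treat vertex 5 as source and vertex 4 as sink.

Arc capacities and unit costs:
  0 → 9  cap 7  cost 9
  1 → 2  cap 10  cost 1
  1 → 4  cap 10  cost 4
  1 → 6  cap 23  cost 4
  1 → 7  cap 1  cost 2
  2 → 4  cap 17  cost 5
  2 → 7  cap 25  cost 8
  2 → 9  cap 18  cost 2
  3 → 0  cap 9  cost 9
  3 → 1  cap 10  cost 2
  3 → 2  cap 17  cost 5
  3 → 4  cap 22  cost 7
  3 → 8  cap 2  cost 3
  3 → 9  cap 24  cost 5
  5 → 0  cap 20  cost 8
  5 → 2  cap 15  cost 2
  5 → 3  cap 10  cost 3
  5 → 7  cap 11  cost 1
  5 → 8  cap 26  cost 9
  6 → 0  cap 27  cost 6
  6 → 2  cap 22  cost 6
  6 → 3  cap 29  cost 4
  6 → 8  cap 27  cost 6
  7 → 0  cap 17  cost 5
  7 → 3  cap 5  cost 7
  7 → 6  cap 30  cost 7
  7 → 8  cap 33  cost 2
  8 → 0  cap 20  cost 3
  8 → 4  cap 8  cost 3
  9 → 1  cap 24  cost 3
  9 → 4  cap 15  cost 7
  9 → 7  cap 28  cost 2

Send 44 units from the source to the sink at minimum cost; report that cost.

shortest-cost path #1: 5→7→8→4 push 8 @ unit cost 6 (adds 48)
shortest-cost path #2: 5→2→4 push 15 @ unit cost 7 (adds 105)
shortest-cost path #3: 5→3→1→4 push 10 @ unit cost 9 (adds 90)
shortest-cost path #4: 5→7→3→4 push 3 @ unit cost 15 (adds 45)
shortest-cost path #5: 5→8→7→3→4 push 2 @ unit cost 21 (adds 42)
shortest-cost path #6: 5→0→9→4 push 6 @ unit cost 24 (adds 144)
total cost = 474

Minimum cost for 44 units: 474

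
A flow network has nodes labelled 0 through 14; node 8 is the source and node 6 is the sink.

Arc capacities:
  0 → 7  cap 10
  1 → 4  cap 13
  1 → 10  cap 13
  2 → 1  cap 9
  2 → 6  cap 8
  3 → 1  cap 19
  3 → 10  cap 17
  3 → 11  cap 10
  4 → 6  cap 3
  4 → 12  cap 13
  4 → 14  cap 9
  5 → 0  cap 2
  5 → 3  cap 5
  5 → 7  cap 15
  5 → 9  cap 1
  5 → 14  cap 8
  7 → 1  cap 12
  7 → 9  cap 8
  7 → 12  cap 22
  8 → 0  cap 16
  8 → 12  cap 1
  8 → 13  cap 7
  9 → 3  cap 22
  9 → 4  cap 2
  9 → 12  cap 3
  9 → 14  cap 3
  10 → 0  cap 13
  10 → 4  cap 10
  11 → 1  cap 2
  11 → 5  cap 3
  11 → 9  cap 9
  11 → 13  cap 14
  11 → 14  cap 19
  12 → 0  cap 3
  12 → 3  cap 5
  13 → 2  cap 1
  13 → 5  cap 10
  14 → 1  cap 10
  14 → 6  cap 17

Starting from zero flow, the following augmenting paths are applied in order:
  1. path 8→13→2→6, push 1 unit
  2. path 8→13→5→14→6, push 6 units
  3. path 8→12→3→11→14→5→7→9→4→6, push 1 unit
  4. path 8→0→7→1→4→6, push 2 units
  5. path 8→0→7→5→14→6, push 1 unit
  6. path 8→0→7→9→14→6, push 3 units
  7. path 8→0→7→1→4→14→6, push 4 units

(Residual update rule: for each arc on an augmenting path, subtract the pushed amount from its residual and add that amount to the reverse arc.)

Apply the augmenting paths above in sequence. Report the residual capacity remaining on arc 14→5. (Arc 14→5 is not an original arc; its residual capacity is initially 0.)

Residual capacity of (14,5): 6

after path 1 (8→13→2→6, push 1): res(14,5)=0
after path 2 (8→13→5→14→6, push 6): res(14,5)=6
after path 3 (8→12→3→11→14→5→7→9→4→6, push 1): res(14,5)=5
after path 4 (8→0→7→1→4→6, push 2): res(14,5)=5
after path 5 (8→0→7→5→14→6, push 1): res(14,5)=6
after path 6 (8→0→7→9→14→6, push 3): res(14,5)=6
after path 7 (8→0→7→1→4→14→6, push 4): res(14,5)=6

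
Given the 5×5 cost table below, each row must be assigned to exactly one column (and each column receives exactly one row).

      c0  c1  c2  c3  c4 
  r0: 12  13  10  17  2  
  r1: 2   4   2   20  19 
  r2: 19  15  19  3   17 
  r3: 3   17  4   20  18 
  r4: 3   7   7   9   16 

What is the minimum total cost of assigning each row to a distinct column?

Minimum assignment cost: 16

optimal assignment: row0→col4 (cost 2), row1→col1 (cost 4), row2→col3 (cost 3), row3→col2 (cost 4), row4→col0 (cost 3)
total = 2 + 4 + 3 + 4 + 3 = 16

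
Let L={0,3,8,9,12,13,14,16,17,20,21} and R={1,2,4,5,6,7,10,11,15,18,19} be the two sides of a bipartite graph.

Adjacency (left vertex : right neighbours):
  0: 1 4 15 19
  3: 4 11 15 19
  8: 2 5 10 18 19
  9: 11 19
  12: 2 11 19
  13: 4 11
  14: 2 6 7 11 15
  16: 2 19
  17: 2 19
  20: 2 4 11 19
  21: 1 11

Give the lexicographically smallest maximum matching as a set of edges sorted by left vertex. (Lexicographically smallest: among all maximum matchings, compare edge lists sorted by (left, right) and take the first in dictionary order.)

Lex-smallest maximum matching: {(0,1), (3,15), (8,5), (9,11), (12,2), (13,4), (14,6), (16,19)}

|M| = 8 (so the lex-smallest maximum matching has 8 edges)
process left vertices in ascending order; for each, take the smallest-labelled available neighbour that still permits 8 edges overall, or leave it unmatched if none does
lex-smallest matching: {0-1, 3-15, 8-5, 9-11, 12-2, 13-4, 14-6, 16-19}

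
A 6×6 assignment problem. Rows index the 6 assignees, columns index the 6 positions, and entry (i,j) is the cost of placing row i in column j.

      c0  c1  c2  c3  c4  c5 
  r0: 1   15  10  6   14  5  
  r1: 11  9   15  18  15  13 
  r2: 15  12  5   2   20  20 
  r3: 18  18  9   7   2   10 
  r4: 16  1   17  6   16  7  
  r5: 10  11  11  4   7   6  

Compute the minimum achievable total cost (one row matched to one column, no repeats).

optimal assignment: row0→col0 (cost 1), row1→col5 (cost 13), row2→col2 (cost 5), row3→col4 (cost 2), row4→col1 (cost 1), row5→col3 (cost 4)
total = 1 + 13 + 5 + 2 + 1 + 4 = 26

Minimum assignment cost: 26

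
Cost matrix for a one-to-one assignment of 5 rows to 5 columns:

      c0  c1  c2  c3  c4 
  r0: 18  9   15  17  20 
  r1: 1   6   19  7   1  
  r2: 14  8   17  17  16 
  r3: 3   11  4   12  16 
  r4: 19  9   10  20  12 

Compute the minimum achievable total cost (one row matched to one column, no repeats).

optimal assignment: row0→col3 (cost 17), row1→col4 (cost 1), row2→col1 (cost 8), row3→col0 (cost 3), row4→col2 (cost 10)
total = 17 + 1 + 8 + 3 + 10 = 39

Minimum assignment cost: 39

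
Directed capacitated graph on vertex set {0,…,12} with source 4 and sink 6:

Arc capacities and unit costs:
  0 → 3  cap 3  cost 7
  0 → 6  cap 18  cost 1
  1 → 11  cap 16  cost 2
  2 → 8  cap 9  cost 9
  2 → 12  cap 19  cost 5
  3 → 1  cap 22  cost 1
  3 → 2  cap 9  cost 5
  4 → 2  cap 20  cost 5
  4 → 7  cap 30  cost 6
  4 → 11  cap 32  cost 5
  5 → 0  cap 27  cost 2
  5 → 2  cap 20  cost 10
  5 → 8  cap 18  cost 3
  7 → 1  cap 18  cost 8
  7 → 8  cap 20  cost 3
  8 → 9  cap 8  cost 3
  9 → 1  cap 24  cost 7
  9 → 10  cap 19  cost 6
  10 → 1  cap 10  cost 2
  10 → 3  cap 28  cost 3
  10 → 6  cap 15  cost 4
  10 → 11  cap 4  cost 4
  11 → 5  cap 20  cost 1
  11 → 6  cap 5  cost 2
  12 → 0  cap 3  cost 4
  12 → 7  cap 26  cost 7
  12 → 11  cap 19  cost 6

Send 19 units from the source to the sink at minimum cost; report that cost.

Minimum cost for 19 units: 161

shortest-cost path #1: 4→11→6 push 5 @ unit cost 7 (adds 35)
shortest-cost path #2: 4→11→5→0→6 push 14 @ unit cost 9 (adds 126)
total cost = 161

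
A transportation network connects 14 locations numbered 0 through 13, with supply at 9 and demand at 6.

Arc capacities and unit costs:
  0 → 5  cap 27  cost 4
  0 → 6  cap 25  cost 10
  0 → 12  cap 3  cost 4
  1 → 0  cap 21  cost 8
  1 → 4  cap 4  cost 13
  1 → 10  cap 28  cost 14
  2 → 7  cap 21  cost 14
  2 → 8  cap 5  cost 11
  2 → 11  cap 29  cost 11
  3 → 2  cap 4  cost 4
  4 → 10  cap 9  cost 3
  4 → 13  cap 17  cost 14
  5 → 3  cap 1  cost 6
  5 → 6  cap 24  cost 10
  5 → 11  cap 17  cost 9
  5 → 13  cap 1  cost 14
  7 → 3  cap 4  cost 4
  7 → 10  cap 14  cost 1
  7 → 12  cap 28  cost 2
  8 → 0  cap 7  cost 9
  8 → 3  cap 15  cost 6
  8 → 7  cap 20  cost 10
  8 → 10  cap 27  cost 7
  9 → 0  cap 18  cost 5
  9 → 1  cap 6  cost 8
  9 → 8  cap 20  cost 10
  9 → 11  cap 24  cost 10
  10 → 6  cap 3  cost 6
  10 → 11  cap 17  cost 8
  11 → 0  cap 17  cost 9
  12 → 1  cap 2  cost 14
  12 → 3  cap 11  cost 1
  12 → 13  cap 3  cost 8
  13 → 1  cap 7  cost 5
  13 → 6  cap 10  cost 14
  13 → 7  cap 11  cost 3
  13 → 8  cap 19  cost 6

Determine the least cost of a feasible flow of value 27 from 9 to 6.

shortest-cost path #1: 9→0→6 push 18 @ unit cost 15 (adds 270)
shortest-cost path #2: 9→8→10→6 push 3 @ unit cost 23 (adds 69)
shortest-cost path #3: 9→1→0→6 push 6 @ unit cost 26 (adds 156)
total cost = 495

Minimum cost for 27 units: 495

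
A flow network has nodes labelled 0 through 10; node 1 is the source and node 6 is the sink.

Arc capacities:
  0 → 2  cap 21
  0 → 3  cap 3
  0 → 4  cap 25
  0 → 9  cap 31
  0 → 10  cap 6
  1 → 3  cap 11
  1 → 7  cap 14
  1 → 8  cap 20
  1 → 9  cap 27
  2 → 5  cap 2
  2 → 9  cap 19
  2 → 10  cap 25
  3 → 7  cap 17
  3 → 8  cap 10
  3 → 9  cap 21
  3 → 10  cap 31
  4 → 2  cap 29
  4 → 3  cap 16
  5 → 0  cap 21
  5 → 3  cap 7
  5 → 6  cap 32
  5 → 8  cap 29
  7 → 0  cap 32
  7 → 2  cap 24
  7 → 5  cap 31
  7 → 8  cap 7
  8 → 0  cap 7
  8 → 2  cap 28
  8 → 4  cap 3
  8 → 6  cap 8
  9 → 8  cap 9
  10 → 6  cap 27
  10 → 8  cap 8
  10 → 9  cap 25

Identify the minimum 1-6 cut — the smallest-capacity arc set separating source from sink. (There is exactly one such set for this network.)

Min-cut arcs: {(1,3), (1,7), (1,8), (9,8)} (total capacity 54)

augment #1: 1→8→6 push 8
augment #2: 1→3→10→6 push 11
augment #3: 1→7→5→6 push 14
augment #4: 1→8→0→10→6 push 6
augment #5: 1→8→2→5→6 push 2
augment #6: 1→8→2→10→6 push 4
augment #7: 1→9→8→2→10→6 push 6
augment #8: 1→9→8→0→3→7→5→6 push 1
augment #9: 1→9→8→4→3→7→5→6 push 2
max flow = 54; residual-reachable set from 1 gives S-side
cut edges (S→T): {(1,3), (1,7), (1,8), (9,8)} total cap 54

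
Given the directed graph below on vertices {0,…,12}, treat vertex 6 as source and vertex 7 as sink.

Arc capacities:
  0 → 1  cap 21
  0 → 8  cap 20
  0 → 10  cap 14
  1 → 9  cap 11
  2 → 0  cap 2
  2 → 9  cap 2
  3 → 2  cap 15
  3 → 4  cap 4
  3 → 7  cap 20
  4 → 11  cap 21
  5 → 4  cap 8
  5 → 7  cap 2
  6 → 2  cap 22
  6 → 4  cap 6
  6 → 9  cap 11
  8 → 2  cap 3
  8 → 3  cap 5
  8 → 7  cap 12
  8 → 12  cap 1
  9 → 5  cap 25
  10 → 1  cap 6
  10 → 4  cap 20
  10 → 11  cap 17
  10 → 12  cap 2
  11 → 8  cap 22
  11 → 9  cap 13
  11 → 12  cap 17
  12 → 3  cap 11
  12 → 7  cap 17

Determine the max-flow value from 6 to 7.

Maximum flow value: 18

augment #1: 6→9→5→7 bottleneck 2, total now 2
augment #2: 6→2→0→8→7 bottleneck 2, total now 4
augment #3: 6→4→11→8→7 bottleneck 6, total now 10
augment #4: 6→9→5→4→11→8→7 bottleneck 4, total now 14
augment #5: 6→9→5→4→11→12→7 bottleneck 4, total now 18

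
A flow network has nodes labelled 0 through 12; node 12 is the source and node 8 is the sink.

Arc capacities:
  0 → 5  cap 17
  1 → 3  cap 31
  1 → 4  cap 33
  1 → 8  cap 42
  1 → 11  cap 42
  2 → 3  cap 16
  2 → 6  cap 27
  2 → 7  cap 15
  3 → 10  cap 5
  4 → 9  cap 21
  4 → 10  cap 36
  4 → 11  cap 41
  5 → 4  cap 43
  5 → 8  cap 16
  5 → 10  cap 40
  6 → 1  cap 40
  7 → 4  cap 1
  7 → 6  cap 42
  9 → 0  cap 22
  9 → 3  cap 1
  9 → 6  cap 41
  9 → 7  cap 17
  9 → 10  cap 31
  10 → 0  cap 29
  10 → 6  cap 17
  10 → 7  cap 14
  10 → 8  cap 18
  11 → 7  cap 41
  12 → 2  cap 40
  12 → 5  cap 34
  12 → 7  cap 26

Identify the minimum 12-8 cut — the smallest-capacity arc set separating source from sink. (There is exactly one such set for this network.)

augment #1: 12→5→8 push 16
augment #2: 12→5→10→8 push 18
augment #3: 12→2→6→1→8 push 27
augment #4: 12→7→6→1→8 push 13
max flow = 74; residual-reachable set from 12 gives S-side
cut edges (S→T): {(5,8), (6,1), (10,8)} total cap 74

Min-cut arcs: {(5,8), (6,1), (10,8)} (total capacity 74)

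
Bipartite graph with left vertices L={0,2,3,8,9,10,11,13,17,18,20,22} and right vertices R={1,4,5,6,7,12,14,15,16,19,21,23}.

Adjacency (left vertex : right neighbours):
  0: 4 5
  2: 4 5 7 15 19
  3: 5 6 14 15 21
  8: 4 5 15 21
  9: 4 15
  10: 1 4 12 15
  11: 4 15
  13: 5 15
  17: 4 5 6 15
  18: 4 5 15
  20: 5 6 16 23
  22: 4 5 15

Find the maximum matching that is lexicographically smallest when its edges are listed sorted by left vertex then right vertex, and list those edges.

Lex-smallest maximum matching: {(0,4), (2,7), (3,14), (8,21), (9,15), (10,1), (13,5), (17,6), (20,16)}

|M| = 9 (so the lex-smallest maximum matching has 9 edges)
process left vertices in ascending order; for each, take the smallest-labelled available neighbour that still permits 9 edges overall, or leave it unmatched if none does
lex-smallest matching: {0-4, 2-7, 3-14, 8-21, 9-15, 10-1, 13-5, 17-6, 20-16}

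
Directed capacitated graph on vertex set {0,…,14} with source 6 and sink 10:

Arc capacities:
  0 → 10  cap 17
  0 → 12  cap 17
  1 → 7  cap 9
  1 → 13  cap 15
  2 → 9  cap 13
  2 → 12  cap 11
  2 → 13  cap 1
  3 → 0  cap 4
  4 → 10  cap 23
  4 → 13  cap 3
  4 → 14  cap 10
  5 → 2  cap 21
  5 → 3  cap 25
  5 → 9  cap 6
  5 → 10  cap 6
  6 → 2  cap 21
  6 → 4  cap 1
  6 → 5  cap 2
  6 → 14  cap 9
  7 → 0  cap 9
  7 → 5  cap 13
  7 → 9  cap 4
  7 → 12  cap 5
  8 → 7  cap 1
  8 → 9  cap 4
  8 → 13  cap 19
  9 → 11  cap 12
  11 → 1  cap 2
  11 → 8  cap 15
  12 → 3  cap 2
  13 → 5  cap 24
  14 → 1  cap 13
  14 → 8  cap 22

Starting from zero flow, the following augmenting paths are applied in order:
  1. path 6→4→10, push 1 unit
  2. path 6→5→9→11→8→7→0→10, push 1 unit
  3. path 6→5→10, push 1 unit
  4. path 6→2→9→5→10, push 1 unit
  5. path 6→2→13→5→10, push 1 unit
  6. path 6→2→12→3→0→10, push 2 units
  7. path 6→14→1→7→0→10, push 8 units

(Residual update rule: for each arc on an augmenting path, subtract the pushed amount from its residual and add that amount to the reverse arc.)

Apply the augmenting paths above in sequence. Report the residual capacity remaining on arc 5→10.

after path 1 (6→4→10, push 1): res(5,10)=6
after path 2 (6→5→9→11→8→7→0→10, push 1): res(5,10)=6
after path 3 (6→5→10, push 1): res(5,10)=5
after path 4 (6→2→9→5→10, push 1): res(5,10)=4
after path 5 (6→2→13→5→10, push 1): res(5,10)=3
after path 6 (6→2→12→3→0→10, push 2): res(5,10)=3
after path 7 (6→14→1→7→0→10, push 8): res(5,10)=3

Residual capacity of (5,10): 3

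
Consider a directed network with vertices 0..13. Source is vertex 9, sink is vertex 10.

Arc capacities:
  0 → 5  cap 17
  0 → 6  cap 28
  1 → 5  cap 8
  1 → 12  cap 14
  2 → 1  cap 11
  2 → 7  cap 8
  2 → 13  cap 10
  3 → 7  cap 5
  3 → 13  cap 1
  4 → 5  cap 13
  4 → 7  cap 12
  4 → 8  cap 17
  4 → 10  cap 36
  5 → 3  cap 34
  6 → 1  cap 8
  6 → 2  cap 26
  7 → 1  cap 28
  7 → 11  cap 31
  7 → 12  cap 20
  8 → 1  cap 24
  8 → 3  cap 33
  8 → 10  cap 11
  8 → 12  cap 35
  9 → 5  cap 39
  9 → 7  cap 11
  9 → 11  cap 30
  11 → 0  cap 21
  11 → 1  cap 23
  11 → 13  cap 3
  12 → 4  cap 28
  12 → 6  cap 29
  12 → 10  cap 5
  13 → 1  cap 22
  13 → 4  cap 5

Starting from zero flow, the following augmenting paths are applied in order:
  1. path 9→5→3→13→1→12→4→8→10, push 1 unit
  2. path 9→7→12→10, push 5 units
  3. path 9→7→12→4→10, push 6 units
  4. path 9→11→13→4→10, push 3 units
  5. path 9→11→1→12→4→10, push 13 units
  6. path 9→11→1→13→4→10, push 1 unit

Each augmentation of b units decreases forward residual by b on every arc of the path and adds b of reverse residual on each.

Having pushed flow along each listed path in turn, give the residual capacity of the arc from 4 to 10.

after path 1 (9→5→3→13→1→12→4→8→10, push 1): res(4,10)=36
after path 2 (9→7→12→10, push 5): res(4,10)=36
after path 3 (9→7→12→4→10, push 6): res(4,10)=30
after path 4 (9→11→13→4→10, push 3): res(4,10)=27
after path 5 (9→11→1→12→4→10, push 13): res(4,10)=14
after path 6 (9→11→1→13→4→10, push 1): res(4,10)=13

Residual capacity of (4,10): 13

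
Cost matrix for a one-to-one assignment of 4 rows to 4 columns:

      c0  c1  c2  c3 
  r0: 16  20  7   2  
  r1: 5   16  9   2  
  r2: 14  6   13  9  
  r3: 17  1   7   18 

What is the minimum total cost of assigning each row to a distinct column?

Minimum assignment cost: 20

optimal assignment: row0→col3 (cost 2), row1→col0 (cost 5), row2→col1 (cost 6), row3→col2 (cost 7)
total = 2 + 5 + 6 + 7 = 20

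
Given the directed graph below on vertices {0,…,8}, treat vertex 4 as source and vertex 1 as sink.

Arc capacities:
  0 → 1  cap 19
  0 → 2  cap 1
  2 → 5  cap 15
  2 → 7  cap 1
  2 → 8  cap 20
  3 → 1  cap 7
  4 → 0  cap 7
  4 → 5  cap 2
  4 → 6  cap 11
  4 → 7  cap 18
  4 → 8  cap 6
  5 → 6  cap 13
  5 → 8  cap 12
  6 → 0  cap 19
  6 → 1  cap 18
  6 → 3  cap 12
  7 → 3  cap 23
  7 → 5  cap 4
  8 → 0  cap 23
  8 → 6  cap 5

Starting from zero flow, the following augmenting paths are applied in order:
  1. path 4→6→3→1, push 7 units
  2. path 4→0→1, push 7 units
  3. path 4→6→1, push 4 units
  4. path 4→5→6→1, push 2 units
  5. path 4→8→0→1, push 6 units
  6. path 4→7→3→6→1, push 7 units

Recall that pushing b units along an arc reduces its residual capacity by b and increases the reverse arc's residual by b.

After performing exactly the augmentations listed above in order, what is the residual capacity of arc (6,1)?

Residual capacity of (6,1): 5

after path 1 (4→6→3→1, push 7): res(6,1)=18
after path 2 (4→0→1, push 7): res(6,1)=18
after path 3 (4→6→1, push 4): res(6,1)=14
after path 4 (4→5→6→1, push 2): res(6,1)=12
after path 5 (4→8→0→1, push 6): res(6,1)=12
after path 6 (4→7→3→6→1, push 7): res(6,1)=5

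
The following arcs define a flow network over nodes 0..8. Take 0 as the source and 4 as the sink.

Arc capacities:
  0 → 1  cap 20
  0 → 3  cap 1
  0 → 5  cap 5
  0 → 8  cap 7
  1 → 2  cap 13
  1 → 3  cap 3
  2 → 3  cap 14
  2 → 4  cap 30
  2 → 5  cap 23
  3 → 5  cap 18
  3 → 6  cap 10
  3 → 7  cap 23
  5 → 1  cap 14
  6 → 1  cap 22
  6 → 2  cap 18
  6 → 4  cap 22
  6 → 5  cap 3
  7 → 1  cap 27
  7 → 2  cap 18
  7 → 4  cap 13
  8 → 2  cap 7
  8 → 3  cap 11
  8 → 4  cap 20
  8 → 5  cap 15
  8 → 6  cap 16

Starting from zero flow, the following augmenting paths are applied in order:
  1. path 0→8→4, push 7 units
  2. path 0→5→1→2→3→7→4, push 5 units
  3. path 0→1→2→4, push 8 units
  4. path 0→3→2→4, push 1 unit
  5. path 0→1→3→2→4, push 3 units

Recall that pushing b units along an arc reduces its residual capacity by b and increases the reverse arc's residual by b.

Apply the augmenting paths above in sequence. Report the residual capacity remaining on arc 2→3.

after path 1 (0→8→4, push 7): res(2,3)=14
after path 2 (0→5→1→2→3→7→4, push 5): res(2,3)=9
after path 3 (0→1→2→4, push 8): res(2,3)=9
after path 4 (0→3→2→4, push 1): res(2,3)=10
after path 5 (0→1→3→2→4, push 3): res(2,3)=13

Residual capacity of (2,3): 13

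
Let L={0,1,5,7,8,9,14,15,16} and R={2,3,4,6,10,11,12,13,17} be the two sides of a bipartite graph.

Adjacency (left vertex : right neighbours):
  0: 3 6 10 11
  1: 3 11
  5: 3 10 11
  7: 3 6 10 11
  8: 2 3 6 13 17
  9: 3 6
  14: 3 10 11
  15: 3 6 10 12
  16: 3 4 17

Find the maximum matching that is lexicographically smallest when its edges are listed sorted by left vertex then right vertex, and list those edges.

Lex-smallest maximum matching: {(0,3), (1,11), (5,10), (7,6), (8,2), (15,12), (16,4)}

|M| = 7 (so the lex-smallest maximum matching has 7 edges)
process left vertices in ascending order; for each, take the smallest-labelled available neighbour that still permits 7 edges overall, or leave it unmatched if none does
lex-smallest matching: {0-3, 1-11, 5-10, 7-6, 8-2, 15-12, 16-4}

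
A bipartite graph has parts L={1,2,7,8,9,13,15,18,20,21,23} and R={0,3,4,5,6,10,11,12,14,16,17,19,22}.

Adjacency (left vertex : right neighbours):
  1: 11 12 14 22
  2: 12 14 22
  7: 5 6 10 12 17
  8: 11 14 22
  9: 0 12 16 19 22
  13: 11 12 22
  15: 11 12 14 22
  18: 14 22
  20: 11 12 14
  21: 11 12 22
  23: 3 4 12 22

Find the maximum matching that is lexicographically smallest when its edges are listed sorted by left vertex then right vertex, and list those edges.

Lex-smallest maximum matching: {(1,11), (2,12), (7,5), (8,14), (9,0), (13,22), (23,3)}

|M| = 7 (so the lex-smallest maximum matching has 7 edges)
process left vertices in ascending order; for each, take the smallest-labelled available neighbour that still permits 7 edges overall, or leave it unmatched if none does
lex-smallest matching: {1-11, 2-12, 7-5, 8-14, 9-0, 13-22, 23-3}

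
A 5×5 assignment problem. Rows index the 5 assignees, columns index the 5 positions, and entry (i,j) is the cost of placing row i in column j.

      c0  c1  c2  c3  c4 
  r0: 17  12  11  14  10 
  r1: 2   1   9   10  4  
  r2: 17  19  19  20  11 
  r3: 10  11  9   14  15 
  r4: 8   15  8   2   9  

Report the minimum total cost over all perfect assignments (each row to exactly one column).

Minimum assignment cost: 35

optimal assignment: row0→col2 (cost 11), row1→col1 (cost 1), row2→col4 (cost 11), row3→col0 (cost 10), row4→col3 (cost 2)
total = 11 + 1 + 11 + 10 + 2 = 35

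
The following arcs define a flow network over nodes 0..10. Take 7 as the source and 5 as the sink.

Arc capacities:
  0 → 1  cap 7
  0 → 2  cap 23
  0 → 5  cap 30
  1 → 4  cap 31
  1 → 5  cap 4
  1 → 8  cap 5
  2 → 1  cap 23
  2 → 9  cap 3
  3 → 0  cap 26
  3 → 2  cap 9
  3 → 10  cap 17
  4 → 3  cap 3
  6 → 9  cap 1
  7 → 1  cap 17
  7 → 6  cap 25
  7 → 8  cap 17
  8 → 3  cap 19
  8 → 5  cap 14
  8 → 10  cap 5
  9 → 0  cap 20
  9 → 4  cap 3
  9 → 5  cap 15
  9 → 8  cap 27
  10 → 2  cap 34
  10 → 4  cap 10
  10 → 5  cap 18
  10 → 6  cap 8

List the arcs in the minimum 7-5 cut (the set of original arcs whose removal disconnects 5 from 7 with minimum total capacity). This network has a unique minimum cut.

Min-cut arcs: {(1,5), (1,8), (4,3), (6,9), (7,8)} (total capacity 30)

augment #1: 7→1→5 push 4
augment #2: 7→8→5 push 14
augment #3: 7→6→9→5 push 1
augment #4: 7→8→10→5 push 3
augment #5: 7→1→8→10→5 push 2
augment #6: 7→1→4→3→0→5 push 3
augment #7: 7→1→8→3→0→5 push 3
max flow = 30; residual-reachable set from 7 gives S-side
cut edges (S→T): {(1,5), (1,8), (4,3), (6,9), (7,8)} total cap 30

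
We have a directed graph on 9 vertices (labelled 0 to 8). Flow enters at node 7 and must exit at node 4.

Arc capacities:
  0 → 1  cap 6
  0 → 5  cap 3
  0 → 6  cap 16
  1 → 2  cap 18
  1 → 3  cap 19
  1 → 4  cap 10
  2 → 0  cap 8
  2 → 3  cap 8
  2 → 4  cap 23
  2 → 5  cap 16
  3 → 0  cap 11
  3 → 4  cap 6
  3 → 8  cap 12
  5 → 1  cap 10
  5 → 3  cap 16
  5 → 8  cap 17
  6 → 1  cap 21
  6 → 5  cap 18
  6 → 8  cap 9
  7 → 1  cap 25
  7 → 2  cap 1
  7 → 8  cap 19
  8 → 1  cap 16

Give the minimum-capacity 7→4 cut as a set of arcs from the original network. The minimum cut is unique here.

augment #1: 7→1→4 push 10
augment #2: 7→2→4 push 1
augment #3: 7→1→2→4 push 15
augment #4: 7→8→1→2→4 push 3
augment #5: 7→8→1→3→4 push 6
max flow = 35; residual-reachable set from 7 gives S-side
cut edges (S→T): {(1,2), (1,4), (3,4), (7,2)} total cap 35

Min-cut arcs: {(1,2), (1,4), (3,4), (7,2)} (total capacity 35)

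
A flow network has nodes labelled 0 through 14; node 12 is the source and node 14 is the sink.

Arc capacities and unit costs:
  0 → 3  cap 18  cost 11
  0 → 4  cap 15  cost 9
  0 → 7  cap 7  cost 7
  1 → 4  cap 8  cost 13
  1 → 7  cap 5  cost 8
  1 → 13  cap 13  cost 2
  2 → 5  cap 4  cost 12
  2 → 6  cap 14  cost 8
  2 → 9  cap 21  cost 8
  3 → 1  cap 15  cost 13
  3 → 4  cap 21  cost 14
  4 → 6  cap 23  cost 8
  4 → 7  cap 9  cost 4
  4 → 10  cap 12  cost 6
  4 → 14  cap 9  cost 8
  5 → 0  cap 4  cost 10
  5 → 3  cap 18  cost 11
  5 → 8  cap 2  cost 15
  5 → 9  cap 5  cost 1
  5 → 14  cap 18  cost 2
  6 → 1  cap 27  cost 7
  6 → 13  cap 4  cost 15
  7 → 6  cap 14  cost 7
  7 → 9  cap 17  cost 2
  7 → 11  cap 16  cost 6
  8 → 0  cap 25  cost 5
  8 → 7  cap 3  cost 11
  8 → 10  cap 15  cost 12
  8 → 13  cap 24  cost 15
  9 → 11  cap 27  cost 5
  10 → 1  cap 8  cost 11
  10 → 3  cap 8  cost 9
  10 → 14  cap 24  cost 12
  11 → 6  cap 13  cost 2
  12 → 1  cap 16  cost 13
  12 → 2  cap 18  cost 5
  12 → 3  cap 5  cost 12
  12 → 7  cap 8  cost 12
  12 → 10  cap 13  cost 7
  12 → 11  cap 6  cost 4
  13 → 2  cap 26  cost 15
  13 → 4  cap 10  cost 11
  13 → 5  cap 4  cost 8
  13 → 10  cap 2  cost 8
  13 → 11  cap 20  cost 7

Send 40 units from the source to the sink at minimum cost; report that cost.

Minimum cost for 40 units: 1151

shortest-cost path #1: 12→2→5→14 push 4 @ unit cost 19 (adds 76)
shortest-cost path #2: 12→10→14 push 13 @ unit cost 19 (adds 247)
shortest-cost path #3: 12→1→13→5→14 push 4 @ unit cost 25 (adds 100)
shortest-cost path #4: 12→1→4→14 push 8 @ unit cost 34 (adds 272)
shortest-cost path #5: 12→3→4→14 push 1 @ unit cost 34 (adds 34)
shortest-cost path #6: 12→1→13→10→14 push 2 @ unit cost 35 (adds 70)
shortest-cost path #7: 12→3→4→10→14 push 4 @ unit cost 44 (adds 176)
shortest-cost path #8: 12→1→13→4→10→14 push 2 @ unit cost 44 (adds 88)
shortest-cost path #9: 12→11→6→1→13→4→10→14 push 2 @ unit cost 44 (adds 88)
total cost = 1151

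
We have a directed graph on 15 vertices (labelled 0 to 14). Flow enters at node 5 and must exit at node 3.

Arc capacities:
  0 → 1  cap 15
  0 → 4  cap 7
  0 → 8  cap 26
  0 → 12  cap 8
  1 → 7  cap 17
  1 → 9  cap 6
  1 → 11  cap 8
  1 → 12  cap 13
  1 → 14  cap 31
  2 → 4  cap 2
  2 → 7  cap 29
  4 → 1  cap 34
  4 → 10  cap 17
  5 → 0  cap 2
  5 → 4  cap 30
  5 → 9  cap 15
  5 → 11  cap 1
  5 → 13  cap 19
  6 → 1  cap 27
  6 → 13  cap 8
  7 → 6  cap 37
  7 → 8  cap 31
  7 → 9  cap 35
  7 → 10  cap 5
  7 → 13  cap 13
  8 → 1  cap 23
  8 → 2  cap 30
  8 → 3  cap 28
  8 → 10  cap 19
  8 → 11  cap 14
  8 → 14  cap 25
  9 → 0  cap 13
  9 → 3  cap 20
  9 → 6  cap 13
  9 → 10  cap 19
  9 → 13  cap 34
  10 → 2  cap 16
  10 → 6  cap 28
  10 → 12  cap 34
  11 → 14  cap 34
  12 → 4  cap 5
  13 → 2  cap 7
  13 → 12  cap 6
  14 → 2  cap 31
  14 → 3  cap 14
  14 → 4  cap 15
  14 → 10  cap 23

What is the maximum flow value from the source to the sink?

Maximum flow value: 60

augment #1: 5→9→3 bottleneck 15, total now 15
augment #2: 5→0→8→3 bottleneck 2, total now 17
augment #3: 5→11→14→3 bottleneck 1, total now 18
augment #4: 5→4→1→9→3 bottleneck 5, total now 23
augment #5: 5→4→1→14→3 bottleneck 13, total now 36
augment #6: 5→4→1→7→8→3 bottleneck 12, total now 48
augment #7: 5→13→2→7→8→3 bottleneck 7, total now 55
augment #8: 5→13→12→4→1→7→8→3 bottleneck 4, total now 59
augment #9: 5→13→12→4→10→2→7→8→3 bottleneck 1, total now 60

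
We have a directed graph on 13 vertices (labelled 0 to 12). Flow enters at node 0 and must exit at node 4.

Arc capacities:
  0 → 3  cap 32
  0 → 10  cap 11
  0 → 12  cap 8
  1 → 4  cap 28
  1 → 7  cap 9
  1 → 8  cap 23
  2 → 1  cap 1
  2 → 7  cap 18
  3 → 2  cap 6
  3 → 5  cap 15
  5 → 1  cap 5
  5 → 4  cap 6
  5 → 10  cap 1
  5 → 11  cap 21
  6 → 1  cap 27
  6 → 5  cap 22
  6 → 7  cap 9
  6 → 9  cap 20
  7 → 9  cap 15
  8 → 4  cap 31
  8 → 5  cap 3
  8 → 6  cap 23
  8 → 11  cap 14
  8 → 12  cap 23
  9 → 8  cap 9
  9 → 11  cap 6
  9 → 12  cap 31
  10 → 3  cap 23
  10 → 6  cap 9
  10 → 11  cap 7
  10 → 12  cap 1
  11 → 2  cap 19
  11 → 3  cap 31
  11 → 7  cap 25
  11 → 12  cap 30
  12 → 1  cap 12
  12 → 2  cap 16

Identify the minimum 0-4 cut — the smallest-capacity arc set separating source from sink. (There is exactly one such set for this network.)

Min-cut arcs: {(0,10), (0,12), (3,2), (3,5)} (total capacity 40)

augment #1: 0→3→5→4 push 6
augment #2: 0→12→1→4 push 8
augment #3: 0→3→2→1→4 push 1
augment #4: 0→3→5→1→4 push 5
augment #5: 0→10→6→1→4 push 9
augment #6: 0→10→12→1→4 push 1
augment #7: 0→10→11→12→1→4 push 1
augment #8: 0→3→2→7→9→8→4 push 5
augment #9: 0→3→5→11→12→1→4 push 2
augment #10: 0→3→5→11→7→9→8→4 push 2
max flow = 40; residual-reachable set from 0 gives S-side
cut edges (S→T): {(0,10), (0,12), (3,2), (3,5)} total cap 40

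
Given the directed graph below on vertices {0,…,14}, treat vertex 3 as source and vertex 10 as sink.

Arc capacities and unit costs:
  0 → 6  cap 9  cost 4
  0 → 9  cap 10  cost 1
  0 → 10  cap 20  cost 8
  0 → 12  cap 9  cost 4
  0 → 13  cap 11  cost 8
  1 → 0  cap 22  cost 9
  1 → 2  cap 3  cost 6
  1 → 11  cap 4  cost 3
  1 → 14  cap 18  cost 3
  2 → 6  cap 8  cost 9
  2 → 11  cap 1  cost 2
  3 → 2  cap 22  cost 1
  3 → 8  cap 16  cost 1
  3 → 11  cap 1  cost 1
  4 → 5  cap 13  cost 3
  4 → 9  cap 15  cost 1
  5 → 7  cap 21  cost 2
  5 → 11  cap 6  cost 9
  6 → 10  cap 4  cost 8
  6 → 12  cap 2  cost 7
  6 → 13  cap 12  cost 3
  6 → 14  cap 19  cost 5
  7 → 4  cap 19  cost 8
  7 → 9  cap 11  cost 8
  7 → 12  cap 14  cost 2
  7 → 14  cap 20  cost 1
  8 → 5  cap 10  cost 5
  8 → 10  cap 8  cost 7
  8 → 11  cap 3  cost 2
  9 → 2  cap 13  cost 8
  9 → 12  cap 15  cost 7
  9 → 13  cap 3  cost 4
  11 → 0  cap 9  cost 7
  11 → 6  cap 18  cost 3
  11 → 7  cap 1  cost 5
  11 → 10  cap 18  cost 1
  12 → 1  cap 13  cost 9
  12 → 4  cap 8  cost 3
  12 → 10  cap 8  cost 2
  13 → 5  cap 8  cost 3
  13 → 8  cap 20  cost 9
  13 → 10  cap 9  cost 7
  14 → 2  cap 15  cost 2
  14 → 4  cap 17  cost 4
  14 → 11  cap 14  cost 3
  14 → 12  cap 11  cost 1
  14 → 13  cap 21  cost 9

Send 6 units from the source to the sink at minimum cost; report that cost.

shortest-cost path #1: 3→11→10 push 1 @ unit cost 2 (adds 2)
shortest-cost path #2: 3→8→11→10 push 3 @ unit cost 4 (adds 12)
shortest-cost path #3: 3→2→11→10 push 1 @ unit cost 4 (adds 4)
shortest-cost path #4: 3→8→10 push 1 @ unit cost 8 (adds 8)
total cost = 26

Minimum cost for 6 units: 26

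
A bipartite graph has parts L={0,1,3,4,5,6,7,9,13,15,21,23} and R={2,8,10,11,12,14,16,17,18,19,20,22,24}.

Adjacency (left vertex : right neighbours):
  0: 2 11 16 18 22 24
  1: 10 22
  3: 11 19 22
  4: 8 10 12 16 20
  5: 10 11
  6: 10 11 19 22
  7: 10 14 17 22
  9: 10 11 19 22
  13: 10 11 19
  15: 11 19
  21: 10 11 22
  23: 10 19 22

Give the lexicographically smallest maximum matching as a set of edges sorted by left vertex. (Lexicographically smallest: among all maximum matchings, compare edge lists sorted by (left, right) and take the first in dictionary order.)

Lex-smallest maximum matching: {(0,2), (1,10), (3,11), (4,8), (6,19), (7,14), (9,22)}

|M| = 7 (so the lex-smallest maximum matching has 7 edges)
process left vertices in ascending order; for each, take the smallest-labelled available neighbour that still permits 7 edges overall, or leave it unmatched if none does
lex-smallest matching: {0-2, 1-10, 3-11, 4-8, 6-19, 7-14, 9-22}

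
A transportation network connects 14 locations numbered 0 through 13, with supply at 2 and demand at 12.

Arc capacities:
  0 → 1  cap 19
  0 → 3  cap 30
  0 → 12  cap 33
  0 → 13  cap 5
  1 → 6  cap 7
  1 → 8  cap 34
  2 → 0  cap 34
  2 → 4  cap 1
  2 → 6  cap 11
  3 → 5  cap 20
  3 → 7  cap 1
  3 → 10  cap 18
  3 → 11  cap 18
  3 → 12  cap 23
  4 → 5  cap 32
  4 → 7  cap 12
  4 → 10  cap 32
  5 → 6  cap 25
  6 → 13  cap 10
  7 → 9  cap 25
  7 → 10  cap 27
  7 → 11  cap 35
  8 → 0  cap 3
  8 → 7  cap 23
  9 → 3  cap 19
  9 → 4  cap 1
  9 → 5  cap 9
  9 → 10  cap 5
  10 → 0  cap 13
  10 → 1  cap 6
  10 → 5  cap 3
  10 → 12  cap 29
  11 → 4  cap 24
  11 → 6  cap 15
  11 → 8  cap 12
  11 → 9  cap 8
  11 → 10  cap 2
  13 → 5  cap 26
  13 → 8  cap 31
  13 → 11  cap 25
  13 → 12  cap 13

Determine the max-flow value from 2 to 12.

augment #1: 2→0→12 bottleneck 33, total now 33
augment #2: 2→0→3→12 bottleneck 1, total now 34
augment #3: 2→4→10→12 bottleneck 1, total now 35
augment #4: 2→6→13→12 bottleneck 10, total now 45

Maximum flow value: 45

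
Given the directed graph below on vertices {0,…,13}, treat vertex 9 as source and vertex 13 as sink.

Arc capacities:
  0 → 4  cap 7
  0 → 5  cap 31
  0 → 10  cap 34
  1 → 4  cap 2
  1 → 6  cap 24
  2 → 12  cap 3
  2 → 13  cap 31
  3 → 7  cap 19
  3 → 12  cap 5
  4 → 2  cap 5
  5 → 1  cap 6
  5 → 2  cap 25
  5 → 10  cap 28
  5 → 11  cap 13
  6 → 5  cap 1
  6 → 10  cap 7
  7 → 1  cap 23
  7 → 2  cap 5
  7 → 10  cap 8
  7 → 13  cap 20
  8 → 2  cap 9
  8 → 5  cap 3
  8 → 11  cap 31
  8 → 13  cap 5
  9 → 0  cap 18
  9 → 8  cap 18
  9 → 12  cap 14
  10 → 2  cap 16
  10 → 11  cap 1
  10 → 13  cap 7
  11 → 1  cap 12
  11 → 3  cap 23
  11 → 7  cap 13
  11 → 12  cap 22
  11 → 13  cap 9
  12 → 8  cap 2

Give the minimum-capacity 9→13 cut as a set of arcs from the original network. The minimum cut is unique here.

augment #1: 9→8→13 push 5
augment #2: 9→0→10→13 push 7
augment #3: 9→8→2→13 push 9
augment #4: 9→8→11→13 push 4
augment #5: 9→0→4→2→13 push 5
augment #6: 9→0→5→2→13 push 6
augment #7: 9→12→8→11→13 push 2
max flow = 38; residual-reachable set from 9 gives S-side
cut edges (S→T): {(9,0), (9,8), (12,8)} total cap 38

Min-cut arcs: {(9,0), (9,8), (12,8)} (total capacity 38)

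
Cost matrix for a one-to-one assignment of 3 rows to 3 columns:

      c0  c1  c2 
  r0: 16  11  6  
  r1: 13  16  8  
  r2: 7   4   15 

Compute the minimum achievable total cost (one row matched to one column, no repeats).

optimal assignment: row0→col2 (cost 6), row1→col0 (cost 13), row2→col1 (cost 4)
total = 6 + 13 + 4 = 23

Minimum assignment cost: 23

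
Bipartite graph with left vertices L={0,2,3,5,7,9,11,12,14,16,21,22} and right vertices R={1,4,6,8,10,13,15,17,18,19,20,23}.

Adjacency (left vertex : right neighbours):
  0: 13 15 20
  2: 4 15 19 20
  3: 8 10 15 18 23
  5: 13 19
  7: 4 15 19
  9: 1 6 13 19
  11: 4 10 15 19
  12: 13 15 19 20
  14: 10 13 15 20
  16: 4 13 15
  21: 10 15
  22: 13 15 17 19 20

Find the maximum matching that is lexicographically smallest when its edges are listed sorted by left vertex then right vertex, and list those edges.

Lex-smallest maximum matching: {(0,13), (2,4), (3,8), (5,19), (7,15), (9,1), (11,10), (12,20), (22,17)}

|M| = 9 (so the lex-smallest maximum matching has 9 edges)
process left vertices in ascending order; for each, take the smallest-labelled available neighbour that still permits 9 edges overall, or leave it unmatched if none does
lex-smallest matching: {0-13, 2-4, 3-8, 5-19, 7-15, 9-1, 11-10, 12-20, 22-17}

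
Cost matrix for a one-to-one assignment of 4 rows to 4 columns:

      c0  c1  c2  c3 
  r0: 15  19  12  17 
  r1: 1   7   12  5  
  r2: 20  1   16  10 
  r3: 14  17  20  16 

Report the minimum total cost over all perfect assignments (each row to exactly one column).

optimal assignment: row0→col2 (cost 12), row1→col0 (cost 1), row2→col1 (cost 1), row3→col3 (cost 16)
total = 12 + 1 + 1 + 16 = 30

Minimum assignment cost: 30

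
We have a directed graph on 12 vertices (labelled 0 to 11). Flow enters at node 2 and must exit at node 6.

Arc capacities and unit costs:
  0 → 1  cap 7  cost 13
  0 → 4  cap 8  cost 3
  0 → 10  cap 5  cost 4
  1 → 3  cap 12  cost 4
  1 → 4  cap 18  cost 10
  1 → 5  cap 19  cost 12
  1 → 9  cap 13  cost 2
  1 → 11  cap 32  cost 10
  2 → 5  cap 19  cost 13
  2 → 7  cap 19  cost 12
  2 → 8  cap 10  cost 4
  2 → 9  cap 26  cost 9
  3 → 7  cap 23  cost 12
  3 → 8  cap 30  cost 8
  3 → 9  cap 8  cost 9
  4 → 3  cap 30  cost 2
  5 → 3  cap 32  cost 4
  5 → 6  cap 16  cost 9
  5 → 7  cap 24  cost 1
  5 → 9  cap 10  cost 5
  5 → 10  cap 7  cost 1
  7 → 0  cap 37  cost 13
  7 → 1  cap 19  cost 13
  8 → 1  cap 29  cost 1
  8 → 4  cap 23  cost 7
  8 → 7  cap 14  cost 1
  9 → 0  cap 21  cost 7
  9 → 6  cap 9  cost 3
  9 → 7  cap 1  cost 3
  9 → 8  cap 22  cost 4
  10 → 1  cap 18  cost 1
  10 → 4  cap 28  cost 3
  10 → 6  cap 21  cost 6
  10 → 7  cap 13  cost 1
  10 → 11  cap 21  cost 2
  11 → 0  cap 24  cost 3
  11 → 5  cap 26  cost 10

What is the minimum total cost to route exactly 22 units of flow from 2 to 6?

Minimum cost for 22 units: 362

shortest-cost path #1: 2→8→1→9→6 push 9 @ unit cost 10 (adds 90)
shortest-cost path #2: 2→5→10→6 push 7 @ unit cost 20 (adds 140)
shortest-cost path #3: 2→5→6 push 6 @ unit cost 22 (adds 132)
total cost = 362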